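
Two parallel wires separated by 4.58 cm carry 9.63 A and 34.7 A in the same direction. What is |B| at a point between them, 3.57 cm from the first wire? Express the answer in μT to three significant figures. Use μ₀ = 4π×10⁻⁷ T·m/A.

Each long wire gives B = μ₀I/(2πd). Distances are d₁ = 0.0357 m and d₂ = 0.0101 m.
B₁ = 5.39×10⁻⁵ T, B₂ = 6.87×10⁻⁴ T.
Between parallel currents the two contributions point in opposite directions, so they subtract. B = |B₁ − B₂| = |5.39×10⁻⁵ − 6.87×10⁻⁴| = 6.33×10⁻⁴ T.

B ≈ 633 μT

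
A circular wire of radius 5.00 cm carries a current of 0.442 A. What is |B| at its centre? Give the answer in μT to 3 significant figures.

B ≈ 5.55 μT

At the centre of a circular loop the Biot–Savart law gives B = μ₀I/(2R).
B = (4π×10⁻⁷ × 0.442) / (2 × 0.05) = 5.55×10⁻⁶ T.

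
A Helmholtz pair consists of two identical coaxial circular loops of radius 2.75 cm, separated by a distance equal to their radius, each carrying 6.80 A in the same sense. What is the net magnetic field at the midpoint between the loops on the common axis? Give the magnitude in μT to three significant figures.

Each loop contributes B = μ₀IR²/[2(R²+z²)^(3/2)] on the axis, with z measured from that loop.
Loop 1 (z = 0.01375 m): B₁ = 1.11×10⁻⁴ T. Loop 2 (z = 0.01375 m): B₂ = 1.11×10⁻⁴ T.
The fields add: B = B₁ + B₂ = 2.22×10⁻⁴ T.

B ≈ 222 μT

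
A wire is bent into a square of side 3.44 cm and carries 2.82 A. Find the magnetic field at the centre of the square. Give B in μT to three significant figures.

Each side is a finite straight segment at perpendicular distance d = a/(2 tan(π/4)) = 0.0172 m from the centre, with end-angles ±π/4.
One side contributes B₁ = (μ₀I/4πd)·2 sin(π/4) = 2.32×10⁻⁵ T.
All 4 sides add in the same direction: B = 4 × 2.32×10⁻⁵ = 9.27×10⁻⁵ T.

B ≈ 92.7 μT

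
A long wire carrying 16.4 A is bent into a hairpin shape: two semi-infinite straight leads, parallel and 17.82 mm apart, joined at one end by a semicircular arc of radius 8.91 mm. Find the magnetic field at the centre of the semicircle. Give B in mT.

B ≈ 0.946 mT

The semicircular arc contributes B_arc = μ₀I·π/(4πR) = μ₀I/(4R) = 5.78×10⁻⁴ T.
Each semi-infinite lead is at perpendicular distance R = 0.00891 m from the centre, with the perpendicular foot at its near end, so it contributes μ₀I/(4πR); both point the same way, together 3.68×10⁻⁴ T.
Arc and leads all point the same direction: B = 5.78×10⁻⁴ + 3.68×10⁻⁴ = 9.46×10⁻⁴ T.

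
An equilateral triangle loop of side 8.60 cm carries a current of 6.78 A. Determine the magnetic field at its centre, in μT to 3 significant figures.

B ≈ 142 μT

Each side is a finite straight segment at perpendicular distance d = a/(2 tan(π/3)) = 0.02483 m from the centre, with end-angles ±π/3.
One side contributes B₁ = (μ₀I/4πd)·2 sin(π/3) = 4.73×10⁻⁵ T.
All 3 sides add in the same direction: B = 3 × 4.73×10⁻⁵ = 1.42×10⁻⁴ T.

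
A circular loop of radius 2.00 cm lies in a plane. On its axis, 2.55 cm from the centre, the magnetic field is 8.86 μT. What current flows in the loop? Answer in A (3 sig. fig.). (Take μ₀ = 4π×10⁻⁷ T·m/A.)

I ≈ 1.20 A

On the axis of a loop, B = μ₀IR²/[2(R²+z²)^(3/2)], so I = 2B(R²+z²)^(3/2)/(μ₀R²).
R² + z² = 0.0004 + 0.0006502 = 0.00105 m²; raised to 3/2 gives 3.40×10⁻⁵ m³.
I = 2 × 8.86×10⁻⁶ × 3.40×10⁻⁵ / (1.26×10⁻⁶ × 0.0004) = 1.20 A.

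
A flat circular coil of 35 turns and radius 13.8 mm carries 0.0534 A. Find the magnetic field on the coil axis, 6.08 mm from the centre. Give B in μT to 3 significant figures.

B ≈ 65.2 μT

For an N-turn flat coil, B = Nμ₀IR²/[2(R²+z²)^(3/2)] with R = 0.0138 m, z = 0.00608 m.
B = 35 × 1.86×10⁻⁶ T = 6.52×10⁻⁵ T.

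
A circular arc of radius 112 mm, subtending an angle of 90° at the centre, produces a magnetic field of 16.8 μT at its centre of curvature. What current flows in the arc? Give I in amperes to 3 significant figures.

I ≈ 12.0 A

For a circular arc, B = μ₀Iφ/(4πR) with φ in radians; here φ = 1.571 rad.
So I = 4πRB/(μ₀φ) = 4π × 0.112 × 1.68×10⁻⁵ / (4π×10⁻⁷ × 1.571) = 12.0 A.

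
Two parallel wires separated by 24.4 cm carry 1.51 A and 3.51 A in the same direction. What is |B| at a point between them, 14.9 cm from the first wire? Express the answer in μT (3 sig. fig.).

B ≈ 5.36 μT

Each long wire gives B = μ₀I/(2πd). Distances are d₁ = 0.149 m and d₂ = 0.095 m.
B₁ = 2.03×10⁻⁶ T, B₂ = 7.39×10⁻⁶ T.
Between parallel currents the two contributions point in opposite directions, so they subtract. B = |B₁ − B₂| = |2.03×10⁻⁶ − 7.39×10⁻⁶| = 5.36×10⁻⁶ T.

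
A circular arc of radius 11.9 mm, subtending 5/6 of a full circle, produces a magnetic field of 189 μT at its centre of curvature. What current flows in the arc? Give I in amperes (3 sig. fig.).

For a circular arc, B = μ₀Iφ/(4πR) with φ in radians; here φ = 5.236 rad.
So I = 4πRB/(μ₀φ) = 4π × 0.0119 × 1.89×10⁻⁴ / (4π×10⁻⁷ × 5.236) = 4.30 A.

I ≈ 4.30 A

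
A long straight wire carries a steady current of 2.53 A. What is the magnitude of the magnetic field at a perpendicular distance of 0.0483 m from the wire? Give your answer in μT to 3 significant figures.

B ≈ 10.5 μT

For an infinitely long straight wire, B = μ₀I/(2πd).
B = (4π×10⁻⁷ × 2.53) / (2π × 0.0483) = 1.05×10⁻⁵ T.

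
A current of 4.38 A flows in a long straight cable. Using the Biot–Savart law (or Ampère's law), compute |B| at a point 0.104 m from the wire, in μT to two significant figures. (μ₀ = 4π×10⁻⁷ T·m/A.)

B ≈ 8.4 μT

For an infinitely long straight wire, B = μ₀I/(2πd).
B = (4π×10⁻⁷ × 4.38) / (2π × 0.104) = 8.42×10⁻⁶ T.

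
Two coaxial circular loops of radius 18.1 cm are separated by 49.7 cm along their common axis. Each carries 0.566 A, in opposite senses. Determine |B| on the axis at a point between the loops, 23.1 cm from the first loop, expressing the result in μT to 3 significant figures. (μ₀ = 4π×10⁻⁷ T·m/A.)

Each loop contributes B = μ₀IR²/[2(R²+z²)^(3/2)] on the axis, with z measured from that loop.
Loop 1 (z = 0.231 m): B₁ = 4.61×10⁻⁷ T. Loop 2 (z = 0.266 m): B₂ = 3.50×10⁻⁷ T.
The fields oppose: B = |B₁ − B₂| = 1.11×10⁻⁷ T.

B ≈ 0.111 μT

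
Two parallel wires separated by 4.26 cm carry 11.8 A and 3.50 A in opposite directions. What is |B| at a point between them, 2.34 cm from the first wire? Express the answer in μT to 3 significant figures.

Each long wire gives B = μ₀I/(2πd). Distances are d₁ = 0.0234 m and d₂ = 0.0192 m.
B₁ = 1.01×10⁻⁴ T, B₂ = 3.65×10⁻⁵ T.
Between antiparallel currents both contributions point the same way, so they add. B = B₁ + B₂ = 1.01×10⁻⁴ + 3.65×10⁻⁵ = 1.37×10⁻⁴ T.

B ≈ 137 μT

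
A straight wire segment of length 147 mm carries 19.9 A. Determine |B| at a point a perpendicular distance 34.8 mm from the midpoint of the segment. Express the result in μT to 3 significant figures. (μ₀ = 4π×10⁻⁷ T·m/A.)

B ≈ 103 μT

For a finite straight segment, B = (μ₀I/4πd)(sinθ₁ + sinθ₂), where θ₁, θ₂ are the angles from the perpendicular to each end.
The perpendicular from the point meets the wire at its midpoint, so each end is L/2 = 0.0735 m away along the wire.
sinθ₁ = 0.0735/√(0.0735²+0.0348²) = 0.9038; sinθ₂ = 0.0735/√(0.0735²+0.0348²) = 0.9038.
B = (4π×10⁻⁷ × 19.9) / (4π × 0.0348) × (0.9038 + 0.9038) = 1.03×10⁻⁴ T.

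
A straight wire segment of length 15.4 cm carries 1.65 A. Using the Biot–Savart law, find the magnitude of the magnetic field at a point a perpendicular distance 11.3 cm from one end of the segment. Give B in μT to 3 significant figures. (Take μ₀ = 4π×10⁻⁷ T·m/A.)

B ≈ 1.18 μT

For a finite straight segment, B = (μ₀I/4πd)(sinθ₁ + sinθ₂), where θ₁, θ₂ are the angles from the perpendicular to each end.
The perpendicular foot is at one end, so the two end-offsets along the wire are 0 and L = 0.154 m.
sinθ₁ = 0/√(0²+0.113²) = 0.0000; sinθ₂ = 0.154/√(0.154²+0.113²) = 0.8062.
B = (4π×10⁻⁷ × 1.65) / (4π × 0.113) × (0.0000 + 0.8062) = 1.18×10⁻⁶ T.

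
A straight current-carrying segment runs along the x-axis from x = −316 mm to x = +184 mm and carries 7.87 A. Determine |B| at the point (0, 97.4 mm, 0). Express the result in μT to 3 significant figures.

For a finite straight segment, B = (μ₀I/4πd)(sinθ₁ + sinθ₂), where θ₁, θ₂ are the angles from the perpendicular to each end.
The perpendicular distance is d = 0.0974 m; the end-offsets along the wire are a = 0.316 m and b = 0.184 m.
sinθ₁ = 0.316/√(0.316²+0.0974²) = 0.9556; sinθ₂ = 0.184/√(0.184²+0.0974²) = 0.8838.
B = (4π×10⁻⁷ × 7.87) / (4π × 0.0974) × (0.9556 + 0.8838) = 1.49×10⁻⁵ T.

B ≈ 14.9 μT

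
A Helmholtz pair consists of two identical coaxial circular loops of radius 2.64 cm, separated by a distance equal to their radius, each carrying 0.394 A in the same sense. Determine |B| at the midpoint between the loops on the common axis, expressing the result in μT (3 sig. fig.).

B ≈ 13.4 μT

Each loop contributes B = μ₀IR²/[2(R²+z²)^(3/2)] on the axis, with z measured from that loop.
Loop 1 (z = 0.0132 m): B₁ = 6.71×10⁻⁶ T. Loop 2 (z = 0.0132 m): B₂ = 6.71×10⁻⁶ T.
The fields add: B = B₁ + B₂ = 1.34×10⁻⁵ T.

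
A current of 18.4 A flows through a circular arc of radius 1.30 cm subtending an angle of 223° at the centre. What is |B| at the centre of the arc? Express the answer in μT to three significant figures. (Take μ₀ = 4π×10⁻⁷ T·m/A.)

B ≈ 551 μT

The Biot–Savart field of a circular arc at its centre is B = μ₀Iφ/(4πR), with φ = 3.892 rad.
B = (4π×10⁻⁷ × 18.4 × 3.892) / (4π × 0.013) = 5.51×10⁻⁴ T.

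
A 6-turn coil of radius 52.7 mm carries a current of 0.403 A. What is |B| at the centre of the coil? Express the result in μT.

B ≈ 28.8 μT

For an N-turn flat coil, B = Nμ₀I/(2R) with R = 0.0527 m.
B = 6 × 4.80×10⁻⁶ T = 2.88×10⁻⁵ T.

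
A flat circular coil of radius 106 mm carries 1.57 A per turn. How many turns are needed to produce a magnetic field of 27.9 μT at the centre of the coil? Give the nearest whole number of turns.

For an N-turn coil, B = Nμ₀I/(2R). A single turn gives B₁ = 9.31×10⁻⁶ T with R = 0.106 m.
N = B/B₁ = 2.79×10⁻⁵ / 9.31×10⁻⁶ = 3.00.

N = 3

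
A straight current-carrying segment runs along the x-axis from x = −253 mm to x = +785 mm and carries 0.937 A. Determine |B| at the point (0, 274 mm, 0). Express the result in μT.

B ≈ 0.555 μT

For a finite straight segment, B = (μ₀I/4πd)(sinθ₁ + sinθ₂), where θ₁, θ₂ are the angles from the perpendicular to each end.
The perpendicular distance is d = 0.274 m; the end-offsets along the wire are a = 0.253 m and b = 0.785 m.
sinθ₁ = 0.253/√(0.253²+0.274²) = 0.6784; sinθ₂ = 0.785/√(0.785²+0.274²) = 0.9441.
B = (4π×10⁻⁷ × 0.937) / (4π × 0.274) × (0.6784 + 0.9441) = 5.55×10⁻⁷ T.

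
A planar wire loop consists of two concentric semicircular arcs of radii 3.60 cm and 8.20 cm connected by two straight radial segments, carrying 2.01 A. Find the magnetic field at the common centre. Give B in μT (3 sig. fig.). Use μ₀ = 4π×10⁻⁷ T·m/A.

The radial connectors point toward the centre, so dl × r̂ = 0 and they contribute nothing.
Each semicircle gives μ₀I/(4R): inner arc 1.75×10⁻⁵ T, outer arc 7.70×10⁻⁶ T.
The two arcs carry current in opposite angular senses, so their fields oppose: B = |1.75×10⁻⁵ − 7.70×10⁻⁶| = 9.84×10⁻⁶ T.

B ≈ 9.84 μT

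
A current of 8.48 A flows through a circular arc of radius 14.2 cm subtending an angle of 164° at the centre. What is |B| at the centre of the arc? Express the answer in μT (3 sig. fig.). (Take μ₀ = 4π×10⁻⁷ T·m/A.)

B ≈ 17.1 μT

The Biot–Savart field of a circular arc at its centre is B = μ₀Iφ/(4πR), with φ = 2.862 rad.
B = (4π×10⁻⁷ × 8.48 × 2.862) / (4π × 0.142) = 1.71×10⁻⁵ T.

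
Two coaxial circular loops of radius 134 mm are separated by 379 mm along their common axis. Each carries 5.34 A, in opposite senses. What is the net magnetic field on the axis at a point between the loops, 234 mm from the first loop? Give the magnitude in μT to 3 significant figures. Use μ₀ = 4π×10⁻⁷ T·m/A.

B ≈ 4.76 μT

Each loop contributes B = μ₀IR²/[2(R²+z²)^(3/2)] on the axis, with z measured from that loop.
Loop 1 (z = 0.234 m): B₁ = 3.07×10⁻⁶ T. Loop 2 (z = 0.145 m): B₂ = 7.83×10⁻⁶ T.
The fields oppose: B = |B₁ − B₂| = 4.76×10⁻⁶ T.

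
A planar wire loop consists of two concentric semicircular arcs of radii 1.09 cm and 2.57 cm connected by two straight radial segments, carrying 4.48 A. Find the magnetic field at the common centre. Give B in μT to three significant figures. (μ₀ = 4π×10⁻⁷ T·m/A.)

B ≈ 74.4 μT

The radial connectors point toward the centre, so dl × r̂ = 0 and they contribute nothing.
Each semicircle gives μ₀I/(4R): inner arc 1.29×10⁻⁴ T, outer arc 5.48×10⁻⁵ T.
The two arcs carry current in opposite angular senses, so their fields oppose: B = |1.29×10⁻⁴ − 5.48×10⁻⁵| = 7.44×10⁻⁵ T.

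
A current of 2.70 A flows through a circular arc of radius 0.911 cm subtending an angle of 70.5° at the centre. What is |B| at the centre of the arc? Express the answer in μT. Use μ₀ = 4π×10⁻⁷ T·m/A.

B ≈ 36.5 μT

The Biot–Savart field of a circular arc at its centre is B = μ₀Iφ/(4πR), with φ = 1.23 rad.
B = (4π×10⁻⁷ × 2.70 × 1.23) / (4π × 0.00911) = 3.65×10⁻⁵ T.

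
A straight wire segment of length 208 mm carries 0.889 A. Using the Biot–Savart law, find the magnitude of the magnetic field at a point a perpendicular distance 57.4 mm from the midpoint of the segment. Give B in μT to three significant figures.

For a finite straight segment, B = (μ₀I/4πd)(sinθ₁ + sinθ₂), where θ₁, θ₂ are the angles from the perpendicular to each end.
The perpendicular from the point meets the wire at its midpoint, so each end is L/2 = 0.104 m away along the wire.
sinθ₁ = 0.104/√(0.104²+0.0574²) = 0.8755; sinθ₂ = 0.104/√(0.104²+0.0574²) = 0.8755.
B = (4π×10⁻⁷ × 0.889) / (4π × 0.0574) × (0.8755 + 0.8755) = 2.71×10⁻⁶ T.

B ≈ 2.71 μT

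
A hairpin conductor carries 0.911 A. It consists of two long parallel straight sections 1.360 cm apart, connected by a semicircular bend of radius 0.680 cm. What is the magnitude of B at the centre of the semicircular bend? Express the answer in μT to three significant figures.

B ≈ 68.9 μT

The semicircular arc contributes B_arc = μ₀I·π/(4πR) = μ₀I/(4R) = 4.21×10⁻⁵ T.
Each semi-infinite lead is at perpendicular distance R = 0.0068 m from the centre, with the perpendicular foot at its near end, so it contributes μ₀I/(4πR); both point the same way, together 2.68×10⁻⁵ T.
Arc and leads all point the same direction: B = 4.21×10⁻⁵ + 2.68×10⁻⁵ = 6.89×10⁻⁵ T.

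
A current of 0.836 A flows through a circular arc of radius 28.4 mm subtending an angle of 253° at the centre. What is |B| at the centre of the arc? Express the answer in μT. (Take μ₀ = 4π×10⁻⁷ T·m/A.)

B ≈ 13.0 μT

The Biot–Savart field of a circular arc at its centre is B = μ₀Iφ/(4πR), with φ = 4.416 rad.
B = (4π×10⁻⁷ × 0.836 × 4.416) / (4π × 0.0284) = 1.30×10⁻⁵ T.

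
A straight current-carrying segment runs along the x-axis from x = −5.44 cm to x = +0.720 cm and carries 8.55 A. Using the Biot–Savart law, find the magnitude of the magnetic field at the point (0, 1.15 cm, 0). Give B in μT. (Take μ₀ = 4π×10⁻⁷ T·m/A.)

B ≈ 112 μT

For a finite straight segment, B = (μ₀I/4πd)(sinθ₁ + sinθ₂), where θ₁, θ₂ are the angles from the perpendicular to each end.
The perpendicular distance is d = 0.0115 m; the end-offsets along the wire are a = 0.0544 m and b = 0.0072 m.
sinθ₁ = 0.0544/√(0.0544²+0.0115²) = 0.9784; sinθ₂ = 0.0072/√(0.0072²+0.0115²) = 0.5307.
B = (4π×10⁻⁷ × 8.55) / (4π × 0.0115) × (0.9784 + 0.5307) = 1.12×10⁻⁴ T.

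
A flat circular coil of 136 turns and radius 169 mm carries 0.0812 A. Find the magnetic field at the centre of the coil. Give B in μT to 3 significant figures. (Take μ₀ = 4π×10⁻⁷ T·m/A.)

For an N-turn flat coil, B = Nμ₀I/(2R) with R = 0.169 m.
B = 136 × 3.02×10⁻⁷ T = 4.11×10⁻⁵ T.

B ≈ 41.1 μT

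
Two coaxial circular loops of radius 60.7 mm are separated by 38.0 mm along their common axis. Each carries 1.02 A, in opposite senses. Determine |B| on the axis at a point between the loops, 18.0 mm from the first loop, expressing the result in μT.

B ≈ 0.258 μT

Each loop contributes B = μ₀IR²/[2(R²+z²)^(3/2)] on the axis, with z measured from that loop.
Loop 1 (z = 0.018 m): B₁ = 9.30×10⁻⁶ T. Loop 2 (z = 0.02 m): B₂ = 9.05×10⁻⁶ T.
The fields oppose: B = |B₁ − B₂| = 2.58×10⁻⁷ T.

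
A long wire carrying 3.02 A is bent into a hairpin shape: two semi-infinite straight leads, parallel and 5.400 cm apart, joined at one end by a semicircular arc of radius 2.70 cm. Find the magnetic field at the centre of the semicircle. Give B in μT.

B ≈ 57.5 μT

The semicircular arc contributes B_arc = μ₀I·π/(4πR) = μ₀I/(4R) = 3.51×10⁻⁵ T.
Each semi-infinite lead is at perpendicular distance R = 0.027 m from the centre, with the perpendicular foot at its near end, so it contributes μ₀I/(4πR); both point the same way, together 2.24×10⁻⁵ T.
Arc and leads all point the same direction: B = 3.51×10⁻⁵ + 2.24×10⁻⁵ = 5.75×10⁻⁵ T.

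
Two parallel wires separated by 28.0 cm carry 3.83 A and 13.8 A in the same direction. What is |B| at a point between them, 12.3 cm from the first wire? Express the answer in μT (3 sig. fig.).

Each long wire gives B = μ₀I/(2πd). Distances are d₁ = 0.123 m and d₂ = 0.157 m.
B₁ = 6.23×10⁻⁶ T, B₂ = 1.76×10⁻⁵ T.
Between parallel currents the two contributions point in opposite directions, so they subtract. B = |B₁ − B₂| = |6.23×10⁻⁶ − 1.76×10⁻⁵| = 1.14×10⁻⁵ T.

B ≈ 11.4 μT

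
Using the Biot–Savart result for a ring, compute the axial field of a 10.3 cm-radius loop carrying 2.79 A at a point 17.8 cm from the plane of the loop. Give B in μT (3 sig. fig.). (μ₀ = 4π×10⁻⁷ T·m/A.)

B ≈ 2.14 μT

On the axis of a circular loop, B = μ₀IR² / [2(R²+z²)^(3/2)].
R² + z² = (0.103)² + (0.178)² = 0.04229 m², and (R²+z²)^(3/2) = 8.70×10⁻³ m³.
B = (4π×10⁻⁷ × 2.79 × 0.01061) / (2 × 8.70×10⁻³) = 2.14×10⁻⁶ T.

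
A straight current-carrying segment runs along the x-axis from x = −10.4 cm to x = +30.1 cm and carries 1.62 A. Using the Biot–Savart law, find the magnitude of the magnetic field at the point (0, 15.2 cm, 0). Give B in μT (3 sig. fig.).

B ≈ 1.55 μT

For a finite straight segment, B = (μ₀I/4πd)(sinθ₁ + sinθ₂), where θ₁, θ₂ are the angles from the perpendicular to each end.
The perpendicular distance is d = 0.152 m; the end-offsets along the wire are a = 0.104 m and b = 0.301 m.
sinθ₁ = 0.104/√(0.104²+0.152²) = 0.5647; sinθ₂ = 0.301/√(0.301²+0.152²) = 0.8926.
B = (4π×10⁻⁷ × 1.62) / (4π × 0.152) × (0.5647 + 0.8926) = 1.55×10⁻⁶ T.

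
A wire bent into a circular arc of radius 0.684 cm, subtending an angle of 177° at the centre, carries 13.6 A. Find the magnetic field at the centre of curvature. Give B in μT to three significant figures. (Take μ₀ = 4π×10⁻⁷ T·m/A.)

B ≈ 614 μT

The Biot–Savart field of a circular arc at its centre is B = μ₀Iφ/(4πR), with φ = 3.089 rad.
B = (4π×10⁻⁷ × 13.6 × 3.089) / (4π × 0.00684) = 6.14×10⁻⁴ T.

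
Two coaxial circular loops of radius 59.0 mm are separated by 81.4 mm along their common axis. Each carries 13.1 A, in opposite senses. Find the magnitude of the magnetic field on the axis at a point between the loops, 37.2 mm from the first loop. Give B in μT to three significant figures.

B ≈ 12.9 μT

Each loop contributes B = μ₀IR²/[2(R²+z²)^(3/2)] on the axis, with z measured from that loop.
Loop 1 (z = 0.0372 m): B₁ = 8.44×10⁻⁵ T. Loop 2 (z = 0.0442 m): B₂ = 7.15×10⁻⁵ T.
The fields oppose: B = |B₁ − B₂| = 1.29×10⁻⁵ T.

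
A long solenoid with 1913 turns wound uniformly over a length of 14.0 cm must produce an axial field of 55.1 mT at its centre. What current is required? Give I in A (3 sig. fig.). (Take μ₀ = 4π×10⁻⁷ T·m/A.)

Inside a long solenoid B = μ₀nI with n = 1.366×10⁴ m⁻¹, so I = B/(μ₀n).
I = 5.51×10⁻² / (4π×10⁻⁷ × 1.366×10⁴) = 3.21 A.

I ≈ 3.21 A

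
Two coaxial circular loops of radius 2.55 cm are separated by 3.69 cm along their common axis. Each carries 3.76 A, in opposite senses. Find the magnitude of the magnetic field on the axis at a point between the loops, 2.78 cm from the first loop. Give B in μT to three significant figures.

Each loop contributes B = μ₀IR²/[2(R²+z²)^(3/2)] on the axis, with z measured from that loop.
Loop 1 (z = 0.0278 m): B₁ = 2.86×10⁻⁵ T. Loop 2 (z = 0.0091 m): B₂ = 7.74×10⁻⁵ T.
The fields oppose: B = |B₁ − B₂| = 4.88×10⁻⁵ T.

B ≈ 48.8 μT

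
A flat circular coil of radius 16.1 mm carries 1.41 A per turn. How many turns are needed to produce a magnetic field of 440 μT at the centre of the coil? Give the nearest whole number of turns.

For an N-turn coil, B = Nμ₀I/(2R). A single turn gives B₁ = 5.50×10⁻⁵ T with R = 0.0161 m.
N = B/B₁ = 4.40×10⁻⁴ / 5.50×10⁻⁵ = 8.00.

N = 8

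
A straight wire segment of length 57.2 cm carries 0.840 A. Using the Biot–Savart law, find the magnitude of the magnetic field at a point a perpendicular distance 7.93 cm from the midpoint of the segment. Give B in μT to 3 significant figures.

B ≈ 2.04 μT

For a finite straight segment, B = (μ₀I/4πd)(sinθ₁ + sinθ₂), where θ₁, θ₂ are the angles from the perpendicular to each end.
The perpendicular from the point meets the wire at its midpoint, so each end is L/2 = 0.286 m away along the wire.
sinθ₁ = 0.286/√(0.286²+0.0793²) = 0.9636; sinθ₂ = 0.286/√(0.286²+0.0793²) = 0.9636.
B = (4π×10⁻⁷ × 0.840) / (4π × 0.0793) × (0.9636 + 0.9636) = 2.04×10⁻⁶ T.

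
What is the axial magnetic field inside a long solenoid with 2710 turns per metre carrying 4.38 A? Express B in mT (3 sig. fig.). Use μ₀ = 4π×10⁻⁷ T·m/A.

B ≈ 14.9 mT

Inside a long solenoid, B = μ₀nI with n = 2710 turns/m.
B = 4π×10⁻⁷ × 2710 × 4.38 = 1.49×10⁻² T.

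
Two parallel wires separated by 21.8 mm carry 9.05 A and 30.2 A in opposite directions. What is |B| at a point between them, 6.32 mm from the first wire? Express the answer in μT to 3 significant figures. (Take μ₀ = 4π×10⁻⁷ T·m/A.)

B ≈ 677 μT

Each long wire gives B = μ₀I/(2πd). Distances are d₁ = 0.00632 m and d₂ = 0.01548 m.
B₁ = 2.86×10⁻⁴ T, B₂ = 3.90×10⁻⁴ T.
Between antiparallel currents both contributions point the same way, so they add. B = B₁ + B₂ = 2.86×10⁻⁴ + 3.90×10⁻⁴ = 6.77×10⁻⁴ T.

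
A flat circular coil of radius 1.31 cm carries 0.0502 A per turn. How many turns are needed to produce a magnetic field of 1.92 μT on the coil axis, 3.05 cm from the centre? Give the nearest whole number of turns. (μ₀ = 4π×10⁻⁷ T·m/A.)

N = 13

For an N-turn coil, B = Nμ₀IR²/[2(R²+z²)^(3/2)]. A single turn gives B₁ = 1.48×10⁻⁷ T with R = 0.0131 m, z = 0.0305 m.
N = B/B₁ = 1.92×10⁻⁶ / 1.48×10⁻⁷ = 12.97.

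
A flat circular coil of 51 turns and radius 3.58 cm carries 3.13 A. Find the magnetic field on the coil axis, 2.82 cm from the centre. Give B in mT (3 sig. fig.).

For an N-turn flat coil, B = Nμ₀IR²/[2(R²+z²)^(3/2)] with R = 0.0358 m, z = 0.0282 m.
B = 51 × 2.66×10⁻⁵ T = 1.36×10⁻³ T.

B ≈ 1.36 mT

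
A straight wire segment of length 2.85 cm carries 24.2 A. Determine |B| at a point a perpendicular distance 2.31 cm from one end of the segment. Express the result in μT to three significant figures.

B ≈ 81.4 μT

For a finite straight segment, B = (μ₀I/4πd)(sinθ₁ + sinθ₂), where θ₁, θ₂ are the angles from the perpendicular to each end.
The perpendicular foot is at one end, so the two end-offsets along the wire are 0 and L = 0.0285 m.
sinθ₁ = 0/√(0²+0.0231²) = 0.0000; sinθ₂ = 0.0285/√(0.0285²+0.0231²) = 0.7769.
B = (4π×10⁻⁷ × 24.2) / (4π × 0.0231) × (0.0000 + 0.7769) = 8.14×10⁻⁵ T.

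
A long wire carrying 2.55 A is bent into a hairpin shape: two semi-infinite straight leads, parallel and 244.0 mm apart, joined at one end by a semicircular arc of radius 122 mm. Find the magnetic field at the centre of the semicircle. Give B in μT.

B ≈ 10.7 μT

The semicircular arc contributes B_arc = μ₀I·π/(4πR) = μ₀I/(4R) = 6.57×10⁻⁶ T.
Each semi-infinite lead is at perpendicular distance R = 0.122 m from the centre, with the perpendicular foot at its near end, so it contributes μ₀I/(4πR); both point the same way, together 4.18×10⁻⁶ T.
Arc and leads all point the same direction: B = 6.57×10⁻⁶ + 4.18×10⁻⁶ = 1.07×10⁻⁵ T.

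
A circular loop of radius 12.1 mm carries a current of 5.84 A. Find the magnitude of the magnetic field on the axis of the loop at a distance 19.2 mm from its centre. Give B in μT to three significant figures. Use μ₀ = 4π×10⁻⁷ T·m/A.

On the axis of a circular loop, B = μ₀IR² / [2(R²+z²)^(3/2)].
R² + z² = (0.0121)² + (0.0192)² = 0.000515 m², and (R²+z²)^(3/2) = 1.17×10⁻⁵ m³.
B = (4π×10⁻⁷ × 5.84 × 0.0001464) / (2 × 1.17×10⁻⁵) = 4.60×10⁻⁵ T.

B ≈ 46.0 μT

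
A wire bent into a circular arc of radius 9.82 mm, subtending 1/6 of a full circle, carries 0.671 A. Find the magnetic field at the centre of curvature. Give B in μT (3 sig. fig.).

The Biot–Savart field of a circular arc at its centre is B = μ₀Iφ/(4πR), with φ = 1.047 rad.
B = (4π×10⁻⁷ × 0.671 × 1.047) / (4π × 0.00982) = 7.16×10⁻⁶ T.

B ≈ 7.16 μT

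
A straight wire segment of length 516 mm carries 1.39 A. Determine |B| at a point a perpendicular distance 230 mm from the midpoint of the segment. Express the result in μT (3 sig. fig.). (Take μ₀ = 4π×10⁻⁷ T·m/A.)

B ≈ 0.902 μT

For a finite straight segment, B = (μ₀I/4πd)(sinθ₁ + sinθ₂), where θ₁, θ₂ are the angles from the perpendicular to each end.
The perpendicular from the point meets the wire at its midpoint, so each end is L/2 = 0.258 m away along the wire.
sinθ₁ = 0.258/√(0.258²+0.23²) = 0.7465; sinθ₂ = 0.258/√(0.258²+0.23²) = 0.7465.
B = (4π×10⁻⁷ × 1.39) / (4π × 0.23) × (0.7465 + 0.7465) = 9.02×10⁻⁷ T.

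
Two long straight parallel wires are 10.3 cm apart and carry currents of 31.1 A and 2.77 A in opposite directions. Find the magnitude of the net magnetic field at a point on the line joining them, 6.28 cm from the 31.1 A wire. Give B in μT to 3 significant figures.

B ≈ 113 μT

Each long wire gives B = μ₀I/(2πd). Distances are d₁ = 0.0628 m and d₂ = 0.0402 m.
B₁ = 9.90×10⁻⁵ T, B₂ = 1.38×10⁻⁵ T.
Between antiparallel currents both contributions point the same way, so they add. B = B₁ + B₂ = 9.90×10⁻⁵ + 1.38×10⁻⁵ = 1.13×10⁻⁴ T.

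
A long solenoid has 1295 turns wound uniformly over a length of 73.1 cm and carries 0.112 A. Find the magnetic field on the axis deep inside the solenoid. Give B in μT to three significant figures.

B ≈ 249 μT

Inside a long solenoid, B = μ₀nI with n = 1772 turns/m.
B = 4π×10⁻⁷ × 1772 × 0.112 = 2.49×10⁻⁴ T.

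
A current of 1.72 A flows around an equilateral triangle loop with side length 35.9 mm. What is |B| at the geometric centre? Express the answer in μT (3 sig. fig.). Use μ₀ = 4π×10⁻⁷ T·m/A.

B ≈ 86.2 μT

Each side is a finite straight segment at perpendicular distance d = a/(2 tan(π/3)) = 0.01036 m from the centre, with end-angles ±π/3.
One side contributes B₁ = (μ₀I/4πd)·2 sin(π/3) = 2.87×10⁻⁵ T.
All 3 sides add in the same direction: B = 3 × 2.87×10⁻⁵ = 8.62×10⁻⁵ T.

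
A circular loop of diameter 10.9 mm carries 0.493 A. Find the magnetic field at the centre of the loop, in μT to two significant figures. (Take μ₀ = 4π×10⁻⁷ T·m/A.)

At the centre of a circular loop the Biot–Savart law gives B = μ₀I/(2R) (so R = 0.00545 m).
B = (4π×10⁻⁷ × 0.493) / (2 × 0.00545) = 5.68×10⁻⁵ T.

B ≈ 57 μT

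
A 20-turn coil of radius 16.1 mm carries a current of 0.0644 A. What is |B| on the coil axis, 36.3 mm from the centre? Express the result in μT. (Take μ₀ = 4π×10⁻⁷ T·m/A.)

For an N-turn flat coil, B = Nμ₀IR²/[2(R²+z²)^(3/2)] with R = 0.0161 m, z = 0.0363 m.
B = 20 × 1.67×10⁻⁷ T = 3.35×10⁻⁶ T.

B ≈ 3.35 μT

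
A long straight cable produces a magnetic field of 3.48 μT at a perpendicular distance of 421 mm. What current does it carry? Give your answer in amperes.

I ≈ 7.33 A

For a long straight wire B = μ₀I/(2πd), so I = 2πdB/μ₀.
I = 2π × 0.421 × 3.48×10⁻⁶ / (4π×10⁻⁷) = 7.33 A.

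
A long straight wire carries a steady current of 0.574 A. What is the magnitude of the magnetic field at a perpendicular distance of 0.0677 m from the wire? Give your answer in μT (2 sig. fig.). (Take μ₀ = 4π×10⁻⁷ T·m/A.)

B ≈ 1.7 μT

For an infinitely long straight wire, B = μ₀I/(2πd).
B = (4π×10⁻⁷ × 0.574) / (2π × 0.0677) = 1.70×10⁻⁶ T.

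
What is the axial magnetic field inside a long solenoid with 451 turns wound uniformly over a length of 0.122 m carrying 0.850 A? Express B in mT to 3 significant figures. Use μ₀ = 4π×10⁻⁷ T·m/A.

Inside a long solenoid, B = μ₀nI with n = 3697 turns/m.
B = 4π×10⁻⁷ × 3697 × 0.850 = 3.95×10⁻³ T.

B ≈ 3.95 mT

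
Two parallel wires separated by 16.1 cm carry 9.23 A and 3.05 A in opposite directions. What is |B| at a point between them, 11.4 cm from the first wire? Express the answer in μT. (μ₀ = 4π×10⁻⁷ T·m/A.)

B ≈ 29.2 μT

Each long wire gives B = μ₀I/(2πd). Distances are d₁ = 0.114 m and d₂ = 0.047 m.
B₁ = 1.62×10⁻⁵ T, B₂ = 1.30×10⁻⁵ T.
Between antiparallel currents both contributions point the same way, so they add. B = B₁ + B₂ = 1.62×10⁻⁵ + 1.30×10⁻⁵ = 2.92×10⁻⁵ T.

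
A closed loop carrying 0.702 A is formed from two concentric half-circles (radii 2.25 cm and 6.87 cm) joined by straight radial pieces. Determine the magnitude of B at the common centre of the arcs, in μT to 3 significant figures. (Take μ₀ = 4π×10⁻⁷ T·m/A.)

B ≈ 6.59 μT

The radial connectors point toward the centre, so dl × r̂ = 0 and they contribute nothing.
Each semicircle gives μ₀I/(4R): inner arc 9.80×10⁻⁶ T, outer arc 3.21×10⁻⁶ T.
The two arcs carry current in opposite angular senses, so their fields oppose: B = |9.80×10⁻⁶ − 3.21×10⁻⁶| = 6.59×10⁻⁶ T.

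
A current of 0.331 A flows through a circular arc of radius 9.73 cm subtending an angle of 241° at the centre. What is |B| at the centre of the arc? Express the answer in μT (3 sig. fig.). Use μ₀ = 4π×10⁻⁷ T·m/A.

B ≈ 1.43 μT

The Biot–Savart field of a circular arc at its centre is B = μ₀Iφ/(4πR), with φ = 4.206 rad.
B = (4π×10⁻⁷ × 0.331 × 4.206) / (4π × 0.0973) = 1.43×10⁻⁶ T.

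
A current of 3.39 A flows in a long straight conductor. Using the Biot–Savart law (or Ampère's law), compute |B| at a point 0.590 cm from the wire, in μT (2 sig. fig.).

B ≈ 110 μT

For an infinitely long straight wire, B = μ₀I/(2πd).
B = (4π×10⁻⁷ × 3.39) / (2π × 0.0059) = 1.15×10⁻⁴ T.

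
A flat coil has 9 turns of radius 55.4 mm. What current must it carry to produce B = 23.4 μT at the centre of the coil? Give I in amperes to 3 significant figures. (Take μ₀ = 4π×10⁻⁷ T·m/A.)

For an N-turn coil, B = Nμ₀I/(2R) with R = 0.0554 m, so I = 2RB/(Nμ₀) = 2 × 0.0554 × 2.34×10⁻⁵ / (9 × 4π×10⁻⁷) = 0.229 A.

I ≈ 0.229 A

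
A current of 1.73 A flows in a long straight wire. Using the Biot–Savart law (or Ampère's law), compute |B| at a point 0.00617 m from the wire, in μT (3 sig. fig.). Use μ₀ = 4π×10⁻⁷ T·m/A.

For an infinitely long straight wire, B = μ₀I/(2πd).
B = (4π×10⁻⁷ × 1.73) / (2π × 0.00617) = 5.61×10⁻⁵ T.

B ≈ 56.1 μT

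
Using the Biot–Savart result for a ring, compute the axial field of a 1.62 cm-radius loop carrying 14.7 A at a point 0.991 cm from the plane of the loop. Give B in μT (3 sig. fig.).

B ≈ 354 μT

On the axis of a circular loop, B = μ₀IR² / [2(R²+z²)^(3/2)].
R² + z² = (0.0162)² + (0.00991)² = 0.0003606 m², and (R²+z²)^(3/2) = 6.85×10⁻⁶ m³.
B = (4π×10⁻⁷ × 14.7 × 0.0002624) / (2 × 6.85×10⁻⁶) = 3.54×10⁻⁴ T.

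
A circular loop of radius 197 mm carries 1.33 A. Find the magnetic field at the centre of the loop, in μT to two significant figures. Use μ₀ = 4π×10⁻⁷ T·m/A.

B ≈ 4.2 μT

At the centre of a circular loop the Biot–Savart law gives B = μ₀I/(2R).
B = (4π×10⁻⁷ × 1.33) / (2 × 0.197) = 4.24×10⁻⁶ T.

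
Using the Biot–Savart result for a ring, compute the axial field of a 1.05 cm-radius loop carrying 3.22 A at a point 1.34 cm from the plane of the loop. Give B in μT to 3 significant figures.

B ≈ 45.2 μT

On the axis of a circular loop, B = μ₀IR² / [2(R²+z²)^(3/2)].
R² + z² = (0.0105)² + (0.0134)² = 0.0002898 m², and (R²+z²)^(3/2) = 4.93×10⁻⁶ m³.
B = (4π×10⁻⁷ × 3.22 × 0.0001103) / (2 × 4.93×10⁻⁶) = 4.52×10⁻⁵ T.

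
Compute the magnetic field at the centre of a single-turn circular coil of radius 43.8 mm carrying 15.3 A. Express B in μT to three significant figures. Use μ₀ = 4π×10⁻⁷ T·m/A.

At the centre of a circular loop the Biot–Savart law gives B = μ₀I/(2R).
B = (4π×10⁻⁷ × 15.3) / (2 × 0.0438) = 2.19×10⁻⁴ T.

B ≈ 219 μT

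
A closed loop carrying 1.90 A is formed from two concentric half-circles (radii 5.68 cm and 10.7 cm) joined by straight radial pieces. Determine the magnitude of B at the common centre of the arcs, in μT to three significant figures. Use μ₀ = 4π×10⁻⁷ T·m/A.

B ≈ 4.93 μT

The radial connectors point toward the centre, so dl × r̂ = 0 and they contribute nothing.
Each semicircle gives μ₀I/(4R): inner arc 1.05×10⁻⁵ T, outer arc 5.58×10⁻⁶ T.
The two arcs carry current in opposite angular senses, so their fields oppose: B = |1.05×10⁻⁵ − 5.58×10⁻⁶| = 4.93×10⁻⁶ T.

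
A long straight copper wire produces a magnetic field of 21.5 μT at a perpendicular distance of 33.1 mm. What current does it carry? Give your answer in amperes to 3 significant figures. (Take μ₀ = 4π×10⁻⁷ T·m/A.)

For a long straight wire B = μ₀I/(2πd), so I = 2πdB/μ₀.
I = 2π × 0.0331 × 2.15×10⁻⁵ / (4π×10⁻⁷) = 3.56 A.

I ≈ 3.56 A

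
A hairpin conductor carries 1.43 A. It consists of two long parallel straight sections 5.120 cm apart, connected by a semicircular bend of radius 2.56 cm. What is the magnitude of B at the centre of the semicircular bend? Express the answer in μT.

The semicircular arc contributes B_arc = μ₀I·π/(4πR) = μ₀I/(4R) = 1.75×10⁻⁵ T.
Each semi-infinite lead is at perpendicular distance R = 0.0256 m from the centre, with the perpendicular foot at its near end, so it contributes μ₀I/(4πR); both point the same way, together 1.12×10⁻⁵ T.
Arc and leads all point the same direction: B = 1.75×10⁻⁵ + 1.12×10⁻⁵ = 2.87×10⁻⁵ T.

B ≈ 28.7 μT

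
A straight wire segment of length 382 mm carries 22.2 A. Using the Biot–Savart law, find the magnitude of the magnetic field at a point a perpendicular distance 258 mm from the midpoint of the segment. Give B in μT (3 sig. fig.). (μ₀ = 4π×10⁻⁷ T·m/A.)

B ≈ 10.2 μT

For a finite straight segment, B = (μ₀I/4πd)(sinθ₁ + sinθ₂), where θ₁, θ₂ are the angles from the perpendicular to each end.
The perpendicular from the point meets the wire at its midpoint, so each end is L/2 = 0.191 m away along the wire.
sinθ₁ = 0.191/√(0.191²+0.258²) = 0.5950; sinθ₂ = 0.191/√(0.191²+0.258²) = 0.5950.
B = (4π×10⁻⁷ × 22.2) / (4π × 0.258) × (0.5950 + 0.5950) = 1.02×10⁻⁵ T.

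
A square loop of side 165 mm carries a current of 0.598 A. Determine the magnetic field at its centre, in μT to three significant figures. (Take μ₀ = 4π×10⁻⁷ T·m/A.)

B ≈ 4.10 μT

Each side is a finite straight segment at perpendicular distance d = a/(2 tan(π/4)) = 0.0825 m from the centre, with end-angles ±π/4.
One side contributes B₁ = (μ₀I/4πd)·2 sin(π/4) = 1.03×10⁻⁶ T.
All 4 sides add in the same direction: B = 4 × 1.03×10⁻⁶ = 4.10×10⁻⁶ T.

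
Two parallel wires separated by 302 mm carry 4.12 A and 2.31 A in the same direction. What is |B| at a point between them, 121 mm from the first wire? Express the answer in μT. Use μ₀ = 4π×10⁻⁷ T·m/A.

B ≈ 4.26 μT

Each long wire gives B = μ₀I/(2πd). Distances are d₁ = 0.121 m and d₂ = 0.181 m.
B₁ = 6.81×10⁻⁶ T, B₂ = 2.55×10⁻⁶ T.
Between parallel currents the two contributions point in opposite directions, so they subtract. B = |B₁ − B₂| = |6.81×10⁻⁶ − 2.55×10⁻⁶| = 4.26×10⁻⁶ T.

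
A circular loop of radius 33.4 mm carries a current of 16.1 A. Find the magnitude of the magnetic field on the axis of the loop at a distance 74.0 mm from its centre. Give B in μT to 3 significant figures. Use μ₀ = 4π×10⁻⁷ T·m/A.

B ≈ 21.1 μT

On the axis of a circular loop, B = μ₀IR² / [2(R²+z²)^(3/2)].
R² + z² = (0.0334)² + (0.074)² = 0.006592 m², and (R²+z²)^(3/2) = 5.35×10⁻⁴ m³.
B = (4π×10⁻⁷ × 16.1 × 0.001116) / (2 × 5.35×10⁻⁴) = 2.11×10⁻⁵ T.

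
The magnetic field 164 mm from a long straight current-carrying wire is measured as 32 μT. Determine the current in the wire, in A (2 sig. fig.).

I ≈ 26 A

For a long straight wire B = μ₀I/(2πd), so I = 2πdB/μ₀.
I = 2π × 0.164 × 3.20×10⁻⁵ / (4π×10⁻⁷) = 26.2 A.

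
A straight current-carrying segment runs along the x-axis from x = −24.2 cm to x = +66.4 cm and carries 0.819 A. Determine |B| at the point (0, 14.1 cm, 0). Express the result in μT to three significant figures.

For a finite straight segment, B = (μ₀I/4πd)(sinθ₁ + sinθ₂), where θ₁, θ₂ are the angles from the perpendicular to each end.
The perpendicular distance is d = 0.141 m; the end-offsets along the wire are a = 0.242 m and b = 0.664 m.
sinθ₁ = 0.242/√(0.242²+0.141²) = 0.8640; sinθ₂ = 0.664/√(0.664²+0.141²) = 0.9782.
B = (4π×10⁻⁷ × 0.819) / (4π × 0.141) × (0.8640 + 0.9782) = 1.07×10⁻⁶ T.

B ≈ 1.07 μT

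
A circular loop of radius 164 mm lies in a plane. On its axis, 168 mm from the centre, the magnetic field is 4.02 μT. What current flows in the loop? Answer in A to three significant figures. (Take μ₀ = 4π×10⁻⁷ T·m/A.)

On the axis of a loop, B = μ₀IR²/[2(R²+z²)^(3/2)], so I = 2B(R²+z²)^(3/2)/(μ₀R²).
R² + z² = 0.0269 + 0.02822 = 0.05512 m²; raised to 3/2 gives 1.29×10⁻² m³.
I = 2 × 4.02×10⁻⁶ × 1.29×10⁻² / (1.26×10⁻⁶ × 0.0269) = 3.08 A.

I ≈ 3.08 A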